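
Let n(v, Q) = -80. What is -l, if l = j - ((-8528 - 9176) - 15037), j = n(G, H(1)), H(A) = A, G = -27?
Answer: -32661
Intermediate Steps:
j = -80
l = 32661 (l = -80 - ((-8528 - 9176) - 15037) = -80 - (-17704 - 15037) = -80 - 1*(-32741) = -80 + 32741 = 32661)
-l = -1*32661 = -32661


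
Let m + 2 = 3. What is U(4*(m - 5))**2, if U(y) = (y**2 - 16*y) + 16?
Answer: 278784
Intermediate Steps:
m = 1 (m = -2 + 3 = 1)
U(y) = 16 + y**2 - 16*y
U(4*(m - 5))**2 = (16 + (4*(1 - 5))**2 - 64*(1 - 5))**2 = (16 + (4*(-4))**2 - 64*(-4))**2 = (16 + (-16)**2 - 16*(-16))**2 = (16 + 256 + 256)**2 = 528**2 = 278784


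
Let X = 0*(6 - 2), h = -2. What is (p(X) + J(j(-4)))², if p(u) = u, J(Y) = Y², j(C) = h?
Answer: 16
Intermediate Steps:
j(C) = -2
X = 0 (X = 0*4 = 0)
(p(X) + J(j(-4)))² = (0 + (-2)²)² = (0 + 4)² = 4² = 16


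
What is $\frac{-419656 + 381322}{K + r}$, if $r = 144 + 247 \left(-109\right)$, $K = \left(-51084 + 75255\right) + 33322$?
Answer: $- \frac{6389}{5119} \approx -1.2481$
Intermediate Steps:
$K = 57493$ ($K = 24171 + 33322 = 57493$)
$r = -26779$ ($r = 144 - 26923 = -26779$)
$\frac{-419656 + 381322}{K + r} = \frac{-419656 + 381322}{57493 - 26779} = - \frac{38334}{30714} = \left(-38334\right) \frac{1}{30714} = - \frac{6389}{5119}$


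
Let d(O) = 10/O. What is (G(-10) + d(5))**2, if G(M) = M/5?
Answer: 0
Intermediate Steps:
G(M) = M/5 (G(M) = M*(1/5) = M/5)
(G(-10) + d(5))**2 = ((1/5)*(-10) + 10/5)**2 = (-2 + 10*(1/5))**2 = (-2 + 2)**2 = 0**2 = 0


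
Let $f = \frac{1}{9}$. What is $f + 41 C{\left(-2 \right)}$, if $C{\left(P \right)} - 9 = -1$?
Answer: $\frac{2953}{9} \approx 328.11$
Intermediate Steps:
$C{\left(P \right)} = 8$ ($C{\left(P \right)} = 9 - 1 = 8$)
$f = \frac{1}{9} \approx 0.11111$
$f + 41 C{\left(-2 \right)} = \frac{1}{9} + 41 \cdot 8 = \frac{1}{9} + 328 = \frac{2953}{9}$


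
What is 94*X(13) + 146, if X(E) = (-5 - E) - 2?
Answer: -1734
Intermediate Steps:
X(E) = -7 - E
94*X(13) + 146 = 94*(-7 - 1*13) + 146 = 94*(-7 - 13) + 146 = 94*(-20) + 146 = -1880 + 146 = -1734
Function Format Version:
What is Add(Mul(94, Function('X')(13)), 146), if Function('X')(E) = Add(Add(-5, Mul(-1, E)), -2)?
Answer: -1734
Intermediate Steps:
Function('X')(E) = Add(-7, Mul(-1, E))
Add(Mul(94, Function('X')(13)), 146) = Add(Mul(94, Add(-7, Mul(-1, 13))), 146) = Add(Mul(94, Add(-7, -13)), 146) = Add(Mul(94, -20), 146) = Add(-1880, 146) = -1734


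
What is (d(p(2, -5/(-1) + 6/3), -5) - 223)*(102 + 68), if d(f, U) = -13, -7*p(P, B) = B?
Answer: -40120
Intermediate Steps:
p(P, B) = -B/7
(d(p(2, -5/(-1) + 6/3), -5) - 223)*(102 + 68) = (-13 - 223)*(102 + 68) = -236*170 = -40120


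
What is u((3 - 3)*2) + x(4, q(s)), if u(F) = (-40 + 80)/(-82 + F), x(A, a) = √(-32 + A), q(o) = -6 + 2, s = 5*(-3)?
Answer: -20/41 + 2*I*√7 ≈ -0.4878 + 5.2915*I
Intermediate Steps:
s = -15
q(o) = -4
u(F) = 40/(-82 + F)
u((3 - 3)*2) + x(4, q(s)) = 40/(-82 + (3 - 3)*2) + √(-32 + 4) = 40/(-82 + 0*2) + √(-28) = 40/(-82 + 0) + 2*I*√7 = 40/(-82) + 2*I*√7 = 40*(-1/82) + 2*I*√7 = -20/41 + 2*I*√7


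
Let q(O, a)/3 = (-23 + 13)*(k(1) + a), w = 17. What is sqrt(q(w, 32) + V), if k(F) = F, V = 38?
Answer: 2*I*sqrt(238) ≈ 30.854*I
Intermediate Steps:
q(O, a) = -30 - 30*a (q(O, a) = 3*((-23 + 13)*(1 + a)) = 3*(-10*(1 + a)) = 3*(-10 - 10*a) = -30 - 30*a)
sqrt(q(w, 32) + V) = sqrt((-30 - 30*32) + 38) = sqrt((-30 - 960) + 38) = sqrt(-990 + 38) = sqrt(-952) = 2*I*sqrt(238)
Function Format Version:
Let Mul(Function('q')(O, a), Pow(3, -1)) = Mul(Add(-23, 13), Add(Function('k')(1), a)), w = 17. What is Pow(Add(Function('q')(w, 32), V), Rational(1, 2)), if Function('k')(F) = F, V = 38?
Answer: Mul(2, I, Pow(238, Rational(1, 2))) ≈ Mul(30.854, I)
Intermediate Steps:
Function('q')(O, a) = Add(-30, Mul(-30, a)) (Function('q')(O, a) = Mul(3, Mul(Add(-23, 13), Add(1, a))) = Mul(3, Mul(-10, Add(1, a))) = Mul(3, Add(-10, Mul(-10, a))) = Add(-30, Mul(-30, a)))
Pow(Add(Function('q')(w, 32), V), Rational(1, 2)) = Pow(Add(Add(-30, Mul(-30, 32)), 38), Rational(1, 2)) = Pow(Add(Add(-30, -960), 38), Rational(1, 2)) = Pow(Add(-990, 38), Rational(1, 2)) = Pow(-952, Rational(1, 2)) = Mul(2, I, Pow(238, Rational(1, 2)))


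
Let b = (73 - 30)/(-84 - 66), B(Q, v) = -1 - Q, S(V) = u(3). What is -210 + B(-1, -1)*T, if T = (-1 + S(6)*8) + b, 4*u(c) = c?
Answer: -210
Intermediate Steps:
u(c) = c/4
S(V) = 3/4 (S(V) = (1/4)*3 = 3/4)
b = -43/150 (b = 43/(-150) = 43*(-1/150) = -43/150 ≈ -0.28667)
T = 707/150 (T = (-1 + (3/4)*8) - 43/150 = (-1 + 6) - 43/150 = 5 - 43/150 = 707/150 ≈ 4.7133)
-210 + B(-1, -1)*T = -210 + (-1 - 1*(-1))*(707/150) = -210 + (-1 + 1)*(707/150) = -210 + 0*(707/150) = -210 + 0 = -210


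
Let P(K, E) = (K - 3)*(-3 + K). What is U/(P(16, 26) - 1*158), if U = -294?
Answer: -294/11 ≈ -26.727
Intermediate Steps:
P(K, E) = (-3 + K)**2 (P(K, E) = (-3 + K)*(-3 + K) = (-3 + K)**2)
U/(P(16, 26) - 1*158) = -294/((-3 + 16)**2 - 1*158) = -294/(13**2 - 158) = -294/(169 - 158) = -294/11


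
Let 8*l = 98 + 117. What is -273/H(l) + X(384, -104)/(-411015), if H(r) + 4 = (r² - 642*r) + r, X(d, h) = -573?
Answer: 2595552601/144752769755 ≈ 0.017931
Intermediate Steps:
l = 215/8 (l = (98 + 117)/8 = (⅛)*215 = 215/8 ≈ 26.875)
H(r) = -4 + r² - 641*r (H(r) = -4 + ((r² - 642*r) + r) = -4 + (r² - 641*r) = -4 + r² - 641*r)
-273/H(l) + X(384, -104)/(-411015) = -273/(-4 + (215/8)² - 641*215/8) - 573/(-411015) = -273/(-4 + 46225/64 - 137815/8) - 573*(-1/411015) = -273/(-1056551/64) + 191/137005 = -273*(-64/1056551) + 191/137005 = 17472/1056551 + 191/137005 = 2595552601/144752769755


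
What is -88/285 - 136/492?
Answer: -6838/11685 ≈ -0.58519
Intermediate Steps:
-88/285 - 136/492 = -88*1/285 - 136*1/492 = -88/285 - 34/123 = -6838/11685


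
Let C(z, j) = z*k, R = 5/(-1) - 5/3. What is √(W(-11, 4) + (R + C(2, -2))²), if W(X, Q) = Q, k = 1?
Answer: 2*√58/3 ≈ 5.0772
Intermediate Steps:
R = -20/3 (R = 5*(-1) - 5*⅓ = -5 - 5/3 = -20/3 ≈ -6.6667)
C(z, j) = z (C(z, j) = z*1 = z)
√(W(-11, 4) + (R + C(2, -2))²) = √(4 + (-20/3 + 2)²) = √(4 + (-14/3)²) = √(4 + 196/9) = √(232/9) = 2*√58/3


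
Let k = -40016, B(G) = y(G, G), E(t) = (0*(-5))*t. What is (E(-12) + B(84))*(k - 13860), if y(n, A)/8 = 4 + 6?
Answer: -4310080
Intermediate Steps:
E(t) = 0 (E(t) = 0*t = 0)
y(n, A) = 80 (y(n, A) = 8*(4 + 6) = 8*10 = 80)
B(G) = 80
(E(-12) + B(84))*(k - 13860) = (0 + 80)*(-40016 - 13860) = 80*(-53876) = -4310080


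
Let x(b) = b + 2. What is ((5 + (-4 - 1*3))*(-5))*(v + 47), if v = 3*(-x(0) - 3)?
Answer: 320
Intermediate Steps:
x(b) = 2 + b
v = -15 (v = 3*(-(2 + 0) - 3) = 3*(-1*2 - 3) = 3*(-2 - 3) = 3*(-5) = -15)
((5 + (-4 - 1*3))*(-5))*(v + 47) = ((5 + (-4 - 1*3))*(-5))*(-15 + 47) = ((5 + (-4 - 3))*(-5))*32 = ((5 - 7)*(-5))*32 = -2*(-5)*32 = 10*32 = 320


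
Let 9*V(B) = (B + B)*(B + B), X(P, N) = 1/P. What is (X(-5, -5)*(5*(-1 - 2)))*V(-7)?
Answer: 196/3 ≈ 65.333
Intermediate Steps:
V(B) = 4*B²/9 (V(B) = ((B + B)*(B + B))/9 = ((2*B)*(2*B))/9 = (4*B²)/9 = 4*B²/9)
(X(-5, -5)*(5*(-1 - 2)))*V(-7) = ((5*(-1 - 2))/(-5))*((4/9)*(-7)²) = (-(-3))*((4/9)*49) = -⅕*(-15)*(196/9) = 3*(196/9) = 196/3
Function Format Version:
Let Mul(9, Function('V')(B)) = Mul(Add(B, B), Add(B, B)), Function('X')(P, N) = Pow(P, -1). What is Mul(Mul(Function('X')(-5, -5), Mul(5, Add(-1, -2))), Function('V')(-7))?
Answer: Rational(196, 3) ≈ 65.333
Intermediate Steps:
Function('V')(B) = Mul(Rational(4, 9), Pow(B, 2)) (Function('V')(B) = Mul(Rational(1, 9), Mul(Add(B, B), Add(B, B))) = Mul(Rational(1, 9), Mul(Mul(2, B), Mul(2, B))) = Mul(Rational(1, 9), Mul(4, Pow(B, 2))) = Mul(Rational(4, 9), Pow(B, 2)))
Mul(Mul(Function('X')(-5, -5), Mul(5, Add(-1, -2))), Function('V')(-7)) = Mul(Mul(Pow(-5, -1), Mul(5, Add(-1, -2))), Mul(Rational(4, 9), Pow(-7, 2))) = Mul(Mul(Rational(-1, 5), Mul(5, -3)), Mul(Rational(4, 9), 49)) = Mul(Mul(Rational(-1, 5), -15), Rational(196, 9)) = Mul(3, Rational(196, 9)) = Rational(196, 3)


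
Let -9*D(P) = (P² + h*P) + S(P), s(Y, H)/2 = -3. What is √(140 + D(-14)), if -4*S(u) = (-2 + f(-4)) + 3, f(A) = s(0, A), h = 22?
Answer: √5483/6 ≈ 12.341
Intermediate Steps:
s(Y, H) = -6 (s(Y, H) = 2*(-3) = -6)
f(A) = -6
S(u) = 5/4 (S(u) = -((-2 - 6) + 3)/4 = -(-8 + 3)/4 = -¼*(-5) = 5/4)
D(P) = -5/36 - 22*P/9 - P²/9 (D(P) = -((P² + 22*P) + 5/4)/9 = -(5/4 + P² + 22*P)/9 = -5/36 - 22*P/9 - P²/9)
√(140 + D(-14)) = √(140 + (-5/36 - 22/9*(-14) - ⅑*(-14)²)) = √(140 + (-5/36 + 308/9 - ⅑*196)) = √(140 + (-5/36 + 308/9 - 196/9)) = √(140 + 443/36) = √(5483/36) = √5483/6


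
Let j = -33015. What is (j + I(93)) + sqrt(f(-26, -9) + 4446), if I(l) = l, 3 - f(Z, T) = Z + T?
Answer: -32922 + 2*sqrt(1121) ≈ -32855.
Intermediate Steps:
f(Z, T) = 3 - T - Z (f(Z, T) = 3 - (Z + T) = 3 - (T + Z) = 3 + (-T - Z) = 3 - T - Z)
(j + I(93)) + sqrt(f(-26, -9) + 4446) = (-33015 + 93) + sqrt((3 - 1*(-9) - 1*(-26)) + 4446) = -32922 + sqrt((3 + 9 + 26) + 4446) = -32922 + sqrt(38 + 4446) = -32922 + sqrt(4484) = -32922 + 2*sqrt(1121)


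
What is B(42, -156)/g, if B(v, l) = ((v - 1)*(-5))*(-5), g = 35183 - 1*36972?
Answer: -1025/1789 ≈ -0.57295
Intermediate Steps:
g = -1789 (g = 35183 - 36972 = -1789)
B(v, l) = -25 + 25*v (B(v, l) = ((-1 + v)*(-5))*(-5) = (5 - 5*v)*(-5) = -25 + 25*v)
B(42, -156)/g = (-25 + 25*42)/(-1789) = (-25 + 1050)*(-1/1789) = 1025*(-1/1789) = -1025/1789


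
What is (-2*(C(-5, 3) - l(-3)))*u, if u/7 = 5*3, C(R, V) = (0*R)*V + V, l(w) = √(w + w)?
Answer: -630 + 210*I*√6 ≈ -630.0 + 514.39*I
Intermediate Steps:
l(w) = √2*√w (l(w) = √(2*w) = √2*√w)
C(R, V) = V (C(R, V) = 0*V + V = 0 + V = V)
u = 105 (u = 7*(5*3) = 7*15 = 105)
(-2*(C(-5, 3) - l(-3)))*u = -2*(3 - √2*√(-3))*105 = -2*(3 - √2*I*√3)*105 = -2*(3 - I*√6)*105 = (-6 + 2*I*√6)*105 = -630 + 210*I*√6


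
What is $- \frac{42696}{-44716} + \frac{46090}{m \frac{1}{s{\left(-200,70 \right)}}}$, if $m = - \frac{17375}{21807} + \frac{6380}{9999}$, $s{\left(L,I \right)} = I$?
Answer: $- \frac{15887478539193462}{781490353} \approx -2.033 \cdot 10^{7}$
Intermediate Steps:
$m = - \frac{349535}{2202507}$ ($m = \left(-17375\right) \frac{1}{21807} + 6380 \cdot \frac{1}{9999} = - \frac{17375}{21807} + \frac{580}{909} = - \frac{349535}{2202507} \approx -0.1587$)
$- \frac{42696}{-44716} + \frac{46090}{m \frac{1}{s{\left(-200,70 \right)}}} = - \frac{42696}{-44716} + \frac{46090}{\left(- \frac{349535}{2202507}\right) \frac{1}{70}} = \left(-42696\right) \left(- \frac{1}{44716}\right) + \frac{46090}{\left(- \frac{349535}{2202507}\right) \frac{1}{70}} = \frac{10674}{11179} + \frac{46090}{- \frac{69907}{30835098}} = \frac{10674}{11179} + 46090 \left(- \frac{30835098}{69907}\right) = \frac{10674}{11179} - \frac{1421189666820}{69907} = - \frac{15887478539193462}{781490353}$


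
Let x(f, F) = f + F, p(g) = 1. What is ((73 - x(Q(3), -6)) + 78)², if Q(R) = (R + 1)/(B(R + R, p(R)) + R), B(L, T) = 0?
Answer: 218089/9 ≈ 24232.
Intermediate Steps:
Q(R) = (1 + R)/R (Q(R) = (R + 1)/(0 + R) = (1 + R)/R)
x(f, F) = F + f
((73 - x(Q(3), -6)) + 78)² = ((73 - (-6 + (1 + 3)/3)) + 78)² = ((73 - (-6 + (⅓)*4)) + 78)² = ((73 - (-6 + 4/3)) + 78)² = ((73 - 1*(-14/3)) + 78)² = ((73 + 14/3) + 78)² = (233/3 + 78)² = (467/3)² = 218089/9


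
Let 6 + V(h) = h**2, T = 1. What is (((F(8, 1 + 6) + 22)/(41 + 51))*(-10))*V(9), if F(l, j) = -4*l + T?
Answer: 3375/46 ≈ 73.370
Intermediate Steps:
F(l, j) = 1 - 4*l (F(l, j) = -4*l + 1 = 1 - 4*l)
V(h) = -6 + h**2
(((F(8, 1 + 6) + 22)/(41 + 51))*(-10))*V(9) = ((((1 - 4*8) + 22)/(41 + 51))*(-10))*(-6 + 9**2) = ((((1 - 32) + 22)/92)*(-10))*(-6 + 81) = (((-31 + 22)*(1/92))*(-10))*75 = (-9*1/92*(-10))*75 = -9/92*(-10)*75 = (45/46)*75 = 3375/46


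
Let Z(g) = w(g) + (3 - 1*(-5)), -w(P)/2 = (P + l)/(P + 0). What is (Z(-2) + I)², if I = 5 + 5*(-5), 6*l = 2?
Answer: 1681/9 ≈ 186.78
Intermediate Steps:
l = ⅓ (l = (⅙)*2 = ⅓ ≈ 0.33333)
I = -20 (I = 5 - 25 = -20)
w(P) = -2*(⅓ + P)/P (w(P) = -2*(P + ⅓)/(P + 0) = -2*(⅓ + P)/P)
Z(g) = 6 - 2/(3*g) (Z(g) = (-2 - 2/(3*g)) + (3 - 1*(-5)) = (-2 - 2/(3*g)) + (3 + 5) = (-2 - 2/(3*g)) + 8 = 6 - 2/(3*g))
(Z(-2) + I)² = ((6 - ⅔/(-2)) - 20)² = ((6 - ⅔*(-½)) - 20)² = ((6 + ⅓) - 20)² = (19/3 - 20)² = (-41/3)² = 1681/9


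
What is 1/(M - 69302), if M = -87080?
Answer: -1/156382 ≈ -6.3946e-6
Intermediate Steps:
1/(M - 69302) = 1/(-87080 - 69302) = 1/(-156382) = -1/156382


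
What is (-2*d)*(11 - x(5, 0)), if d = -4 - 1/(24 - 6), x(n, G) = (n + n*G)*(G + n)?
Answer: -1022/9 ≈ -113.56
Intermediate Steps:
x(n, G) = (G + n)*(n + G*n) (x(n, G) = (n + G*n)*(G + n) = (G + n)*(n + G*n))
d = -73/18 (d = -4 - 1/18 = -73/18 ≈ -4.0556)
(-2*d)*(11 - x(5, 0)) = (-2*(-73/18))*(11 - 5*(0 + 5 + 0² + 0*5)) = 73*(11 - 5*(0 + 5 + 0 + 0))/9 = 73*(11 - 5*5)/9 = 73*(11 - 1*25)/9 = 73*(11 - 25)/9 = (73/9)*(-14) = -1022/9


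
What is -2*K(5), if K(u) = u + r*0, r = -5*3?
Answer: -10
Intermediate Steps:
r = -15
K(u) = u (K(u) = u - 15*0 = u + 0 = u)
-2*K(5) = -2*5 = -10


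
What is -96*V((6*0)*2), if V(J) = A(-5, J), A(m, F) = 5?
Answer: -480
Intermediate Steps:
V(J) = 5
-96*V((6*0)*2) = -96*5 = -480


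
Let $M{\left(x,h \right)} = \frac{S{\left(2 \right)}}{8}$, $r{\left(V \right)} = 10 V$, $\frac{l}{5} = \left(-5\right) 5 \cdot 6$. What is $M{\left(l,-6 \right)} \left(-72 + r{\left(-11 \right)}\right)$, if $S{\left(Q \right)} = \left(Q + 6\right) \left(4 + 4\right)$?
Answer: $-1456$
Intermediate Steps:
$l = -750$ ($l = 5 \left(-5\right) 5 \cdot 6 = 5 \left(\left(-25\right) 6\right) = 5 \left(-150\right) = -750$)
$S{\left(Q \right)} = 48 + 8 Q$ ($S{\left(Q \right)} = \left(6 + Q\right) 8 = 48 + 8 Q$)
$M{\left(x,h \right)} = 8$ ($M{\left(x,h \right)} = \frac{48 + 8 \cdot 2}{8} = \left(48 + 16\right) \frac{1}{8} = 64 \cdot \frac{1}{8} = 8$)
$M{\left(l,-6 \right)} \left(-72 + r{\left(-11 \right)}\right) = 8 \left(-72 + 10 \left(-11\right)\right) = 8 \left(-72 - 110\right) = 8 \left(-182\right) = -1456$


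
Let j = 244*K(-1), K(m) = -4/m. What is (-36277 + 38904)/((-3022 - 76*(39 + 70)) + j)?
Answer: -2627/10330 ≈ -0.25431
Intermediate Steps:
j = 976 (j = 244*(-4/(-1)) = 244*(-4*(-1)) = 244*4 = 976)
(-36277 + 38904)/((-3022 - 76*(39 + 70)) + j) = (-36277 + 38904)/((-3022 - 76*(39 + 70)) + 976) = 2627/((-3022 - 76*109) + 976) = 2627/((-3022 - 8284) + 976) = 2627/(-11306 + 976) = 2627/(-10330) = 2627*(-1/10330) = -2627/10330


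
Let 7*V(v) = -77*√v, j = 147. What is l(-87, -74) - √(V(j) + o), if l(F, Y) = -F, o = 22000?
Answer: 87 - √(22000 - 77*√3) ≈ -60.874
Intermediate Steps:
V(v) = -11*√v (V(v) = (-77*√v)/7 = -11*√v)
l(-87, -74) - √(V(j) + o) = -1*(-87) - √(-77*√3 + 22000) = 87 - √(-77*√3 + 22000) = 87 - √(22000 - 77*√3)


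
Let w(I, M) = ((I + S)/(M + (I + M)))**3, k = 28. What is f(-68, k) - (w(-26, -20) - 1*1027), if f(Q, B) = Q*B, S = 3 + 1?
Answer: -23680/27 ≈ -877.04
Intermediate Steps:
S = 4
f(Q, B) = B*Q
w(I, M) = (4 + I)**3/(I + 2*M)**3 (w(I, M) = ((I + 4)/(M + (I + M)))**3 = ((4 + I)/(I + 2*M))**3 = (4 + I)**3/(I + 2*M)**3)
f(-68, k) - (w(-26, -20) - 1*1027) = 28*(-68) - ((4 - 26)**3/(-26 + 2*(-20))**3 - 1*1027) = -1904 - ((-22)**3/(-26 - 40)**3 - 1027) = -1904 - (-10648/(-66)**3 - 1027) = -1904 - (-10648*(-1/287496) - 1027) = -1904 - (1/27 - 1027) = -1904 - 1*(-27728/27) = -1904 + 27728/27 = -23680/27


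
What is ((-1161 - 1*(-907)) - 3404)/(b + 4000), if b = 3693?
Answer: -3658/7693 ≈ -0.47550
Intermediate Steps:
((-1161 - 1*(-907)) - 3404)/(b + 4000) = ((-1161 - 1*(-907)) - 3404)/(3693 + 4000) = ((-1161 + 907) - 3404)/7693 = (-254 - 3404)*(1/7693) = -3658*1/7693 = -3658/7693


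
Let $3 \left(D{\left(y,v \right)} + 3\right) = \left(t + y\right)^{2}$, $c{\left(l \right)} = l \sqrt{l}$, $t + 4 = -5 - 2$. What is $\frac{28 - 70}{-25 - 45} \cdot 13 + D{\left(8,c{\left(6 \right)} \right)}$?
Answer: $\frac{39}{5} \approx 7.8$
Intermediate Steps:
$t = -11$ ($t = -4 - 7 = -11$)
$c{\left(l \right)} = l^{\frac{3}{2}}$
$D{\left(y,v \right)} = -3 + \frac{\left(-11 + y\right)^{2}}{3}$
$\frac{28 - 70}{-25 - 45} \cdot 13 + D{\left(8,c{\left(6 \right)} \right)} = \frac{28 - 70}{-25 - 45} \cdot 13 - \left(3 - \frac{\left(-11 + 8\right)^{2}}{3}\right) = - \frac{42}{-70} \cdot 13 - \left(3 - \frac{\left(-3\right)^{2}}{3}\right) = \left(-42\right) \left(- \frac{1}{70}\right) 13 + \left(-3 + \frac{1}{3} \cdot 9\right) = \frac{3}{5} \cdot 13 + \left(-3 + 3\right) = \frac{39}{5} + 0 = \frac{39}{5}$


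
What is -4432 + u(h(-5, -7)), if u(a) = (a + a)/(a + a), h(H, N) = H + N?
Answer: -4431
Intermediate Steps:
u(a) = 1 (u(a) = (2*a)/((2*a)) = (2*a)*(1/(2*a)) = 1)
-4432 + u(h(-5, -7)) = -4432 + 1 = -4431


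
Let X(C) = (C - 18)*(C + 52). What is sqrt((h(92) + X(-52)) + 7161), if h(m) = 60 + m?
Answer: sqrt(7313) ≈ 85.516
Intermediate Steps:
X(C) = (-18 + C)*(52 + C)
sqrt((h(92) + X(-52)) + 7161) = sqrt(((60 + 92) + (-936 + (-52)**2 + 34*(-52))) + 7161) = sqrt((152 + (-936 + 2704 - 1768)) + 7161) = sqrt((152 + 0) + 7161) = sqrt(152 + 7161) = sqrt(7313)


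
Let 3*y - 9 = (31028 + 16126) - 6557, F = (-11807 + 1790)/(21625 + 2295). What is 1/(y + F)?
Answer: 71760/971265469 ≈ 7.3883e-5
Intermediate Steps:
F = -10017/23920 ≈ -0.41877
y = 40606/3 (y = 3 + ((31028 + 16126) - 6557)/3 = 3 + (47154 - 6557)/3 = 3 + (1/3)*40597 = 3 + 40597/3 = 40606/3 ≈ 13535.)
1/(y + F) = 1/(40606/3 - 10017/23920) = 1/(971265469/71760) = 71760/971265469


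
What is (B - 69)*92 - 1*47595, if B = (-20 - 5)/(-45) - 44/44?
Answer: -485855/9 ≈ -53984.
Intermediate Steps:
B = -4/9 (B = -25*(-1/45) - 44*1/44 = 5/9 - 1 = -4/9 ≈ -0.44444)
(B - 69)*92 - 1*47595 = (-4/9 - 69)*92 - 1*47595 = -625/9*92 - 47595 = -57500/9 - 47595 = -485855/9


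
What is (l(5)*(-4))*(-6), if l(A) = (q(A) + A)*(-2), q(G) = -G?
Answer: 0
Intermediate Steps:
l(A) = 0 (l(A) = (-A + A)*(-2) = 0*(-2) = 0)
(l(5)*(-4))*(-6) = (0*(-4))*(-6) = 0*(-6) = 0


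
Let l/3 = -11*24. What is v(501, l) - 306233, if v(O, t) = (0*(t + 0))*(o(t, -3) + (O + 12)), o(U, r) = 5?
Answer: -306233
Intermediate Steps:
l = -792 (l = 3*(-11*24) = 3*(-264) = -792)
v(O, t) = 0 (v(O, t) = (0*(t + 0))*(5 + (O + 12)) = (0*t)*(5 + (12 + O)) = 0*(17 + O) = 0)
v(501, l) - 306233 = 0 - 306233 = -306233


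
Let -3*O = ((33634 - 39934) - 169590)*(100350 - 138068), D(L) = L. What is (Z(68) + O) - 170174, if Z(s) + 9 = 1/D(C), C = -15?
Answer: -33173647846/15 ≈ -2.2116e+9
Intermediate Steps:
Z(s) = -136/15 (Z(s) = -9 + 1/(-15) = -9 - 1/15 = -136/15)
O = -2211406340 (O = -((33634 - 39934) - 169590)*(100350 - 138068)/3 = -(-6300 - 169590)*(-37718)/3 = -(-58630)*(-37718) = -⅓*6634219020 = -2211406340)
(Z(68) + O) - 170174 = (-136/15 - 2211406340) - 170174 = -33171095236/15 - 170174 = -33173647846/15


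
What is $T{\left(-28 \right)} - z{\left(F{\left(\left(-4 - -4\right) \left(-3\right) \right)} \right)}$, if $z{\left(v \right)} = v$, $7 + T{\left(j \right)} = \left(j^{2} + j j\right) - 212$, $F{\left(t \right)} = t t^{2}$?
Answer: $1349$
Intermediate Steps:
$F{\left(t \right)} = t^{3}$
$T{\left(j \right)} = -219 + 2 j^{2}$ ($T{\left(j \right)} = -7 - \left(212 - j^{2} - j j\right) = -7 + \left(\left(j^{2} + j^{2}\right) - 212\right) = -7 + \left(2 j^{2} - 212\right) = -7 + \left(-212 + 2 j^{2}\right) = -219 + 2 j^{2}$)
$T{\left(-28 \right)} - z{\left(F{\left(\left(-4 - -4\right) \left(-3\right) \right)} \right)} = \left(-219 + 2 \left(-28\right)^{2}\right) - \left(\left(-4 - -4\right) \left(-3\right)\right)^{3} = \left(-219 + 2 \cdot 784\right) - \left(\left(-4 + 4\right) \left(-3\right)\right)^{3} = \left(-219 + 1568\right) - \left(0 \left(-3\right)\right)^{3} = 1349 - 0^{3} = 1349 - 0 = 1349 + 0 = 1349$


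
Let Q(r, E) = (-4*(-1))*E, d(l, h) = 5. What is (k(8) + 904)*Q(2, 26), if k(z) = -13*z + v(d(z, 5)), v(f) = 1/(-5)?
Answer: 415896/5 ≈ 83179.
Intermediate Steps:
v(f) = -⅕
Q(r, E) = 4*E
k(z) = -⅕ - 13*z (k(z) = -13*z - ⅕ = -⅕ - 13*z)
(k(8) + 904)*Q(2, 26) = ((-⅕ - 13*8) + 904)*(4*26) = ((-⅕ - 104) + 904)*104 = (-521/5 + 904)*104 = (3999/5)*104 = 415896/5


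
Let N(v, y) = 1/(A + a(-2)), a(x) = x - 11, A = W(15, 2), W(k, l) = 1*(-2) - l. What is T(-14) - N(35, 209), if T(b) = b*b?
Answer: 3333/17 ≈ 196.06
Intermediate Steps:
W(k, l) = -2 - l
T(b) = b²
A = -4 (A = -2 - 1*2 = -2 - 2 = -4)
a(x) = -11 + x
N(v, y) = -1/17 (N(v, y) = 1/(-4 + (-11 - 2)) = 1/(-4 - 13) = 1/(-17) = -1/17)
T(-14) - N(35, 209) = (-14)² - 1*(-1/17) = 196 + 1/17 = 3333/17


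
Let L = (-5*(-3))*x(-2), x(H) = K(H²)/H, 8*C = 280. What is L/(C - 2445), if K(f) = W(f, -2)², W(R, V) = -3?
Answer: 27/964 ≈ 0.028008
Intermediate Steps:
C = 35 (C = (⅛)*280 = 35)
K(f) = 9 (K(f) = (-3)² = 9)
x(H) = 9/H
L = -135/2 (L = (-5*(-3))*(9/(-2)) = 15*(9*(-½)) = 15*(-9/2) = -135/2 ≈ -67.500)
L/(C - 2445) = -135/(2*(35 - 2445)) = -135/2/(-2410) = -135/2*(-1/2410) = 27/964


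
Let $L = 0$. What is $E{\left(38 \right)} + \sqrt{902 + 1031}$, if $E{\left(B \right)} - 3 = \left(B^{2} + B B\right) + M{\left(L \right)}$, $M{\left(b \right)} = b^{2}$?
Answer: $2891 + \sqrt{1933} \approx 2935.0$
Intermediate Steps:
$E{\left(B \right)} = 3 + 2 B^{2}$ ($E{\left(B \right)} = 3 + \left(\left(B^{2} + B B\right) + 0^{2}\right) = 3 + \left(\left(B^{2} + B^{2}\right) + 0\right) = 3 + \left(2 B^{2} + 0\right) = 3 + 2 B^{2}$)
$E{\left(38 \right)} + \sqrt{902 + 1031} = \left(3 + 2 \cdot 38^{2}\right) + \sqrt{902 + 1031} = \left(3 + 2 \cdot 1444\right) + \sqrt{1933} = \left(3 + 2888\right) + \sqrt{1933} = 2891 + \sqrt{1933}$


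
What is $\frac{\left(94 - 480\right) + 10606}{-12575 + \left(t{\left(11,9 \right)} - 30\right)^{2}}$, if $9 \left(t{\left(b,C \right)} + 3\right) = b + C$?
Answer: $- \frac{5670}{6451} \approx -0.87893$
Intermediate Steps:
$t{\left(b,C \right)} = -3 + \frac{C}{9} + \frac{b}{9}$ ($t{\left(b,C \right)} = -3 + \frac{b + C}{9} = -3 + \frac{C + b}{9} = -3 + \left(\frac{C}{9} + \frac{b}{9}\right) = -3 + \frac{C}{9} + \frac{b}{9}$)
$\frac{\left(94 - 480\right) + 10606}{-12575 + \left(t{\left(11,9 \right)} - 30\right)^{2}} = \frac{\left(94 - 480\right) + 10606}{-12575 + \left(\left(-3 + \frac{1}{9} \cdot 9 + \frac{1}{9} \cdot 11\right) - 30\right)^{2}} = \frac{\left(94 - 480\right) + 10606}{-12575 + \left(\left(-3 + 1 + \frac{11}{9}\right) - 30\right)^{2}} = \frac{-386 + 10606}{-12575 + \left(- \frac{7}{9} - 30\right)^{2}} = \frac{10220}{-12575 + \left(- \frac{277}{9}\right)^{2}} = \frac{10220}{-12575 + \frac{76729}{81}} = \frac{10220}{- \frac{941846}{81}} = 10220 \left(- \frac{81}{941846}\right) = - \frac{5670}{6451}$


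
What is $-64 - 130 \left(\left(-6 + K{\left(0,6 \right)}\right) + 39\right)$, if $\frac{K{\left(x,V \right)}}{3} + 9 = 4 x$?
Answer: $-844$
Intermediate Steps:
$K{\left(x,V \right)} = -27 + 12 x$ ($K{\left(x,V \right)} = -27 + 3 \cdot 4 x = -27 + 12 x$)
$-64 - 130 \left(\left(-6 + K{\left(0,6 \right)}\right) + 39\right) = -64 - 130 \left(\left(-6 + \left(-27 + 12 \cdot 0\right)\right) + 39\right) = -64 - 130 \left(\left(-6 + \left(-27 + 0\right)\right) + 39\right) = -64 - 130 \left(\left(-6 - 27\right) + 39\right) = -64 - 130 \left(-33 + 39\right) = -64 - 780 = -844$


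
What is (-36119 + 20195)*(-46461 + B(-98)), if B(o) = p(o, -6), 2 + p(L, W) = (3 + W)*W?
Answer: 739590180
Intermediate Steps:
p(L, W) = -2 + W*(3 + W) (p(L, W) = -2 + (3 + W)*W = -2 + W*(3 + W))
B(o) = 16 (B(o) = -2 + (-6)² + 3*(-6) = -2 + 36 - 18 = 16)
(-36119 + 20195)*(-46461 + B(-98)) = (-36119 + 20195)*(-46461 + 16) = -15924*(-46445) = 739590180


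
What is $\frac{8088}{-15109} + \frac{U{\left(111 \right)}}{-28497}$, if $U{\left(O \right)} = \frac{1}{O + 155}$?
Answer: $- \frac{61308688885}{114529272018} \approx -0.53531$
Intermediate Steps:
$U{\left(O \right)} = \frac{1}{155 + O}$
$\frac{8088}{-15109} + \frac{U{\left(111 \right)}}{-28497} = \frac{8088}{-15109} + \frac{1}{\left(155 + 111\right) \left(-28497\right)} = 8088 \left(- \frac{1}{15109}\right) + \frac{1}{266} \left(- \frac{1}{28497}\right) = - \frac{8088}{15109} + \frac{1}{266} \left(- \frac{1}{28497}\right) = - \frac{8088}{15109} - \frac{1}{7580202} = - \frac{61308688885}{114529272018}$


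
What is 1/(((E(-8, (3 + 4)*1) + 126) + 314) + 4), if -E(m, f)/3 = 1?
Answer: 1/441 ≈ 0.0022676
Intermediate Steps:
E(m, f) = -3 (E(m, f) = -3*1 = -3)
1/(((E(-8, (3 + 4)*1) + 126) + 314) + 4) = 1/(((-3 + 126) + 314) + 4) = 1/((123 + 314) + 4) = 1/(437 + 4) = 1/441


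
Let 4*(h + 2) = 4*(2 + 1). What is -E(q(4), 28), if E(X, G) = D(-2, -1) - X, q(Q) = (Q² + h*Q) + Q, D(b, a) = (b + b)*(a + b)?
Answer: 12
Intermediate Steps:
h = 1 (h = -2 + (4*(2 + 1))/4 = -2 + (4*3)/4 = -2 + (¼)*12 = -2 + 3 = 1)
D(b, a) = 2*b*(a + b) (D(b, a) = (2*b)*(a + b) = 2*b*(a + b))
q(Q) = Q² + 2*Q (q(Q) = (Q² + 1*Q) + Q = (Q² + Q) + Q = (Q + Q²) + Q = Q² + 2*Q)
E(X, G) = 12 - X (E(X, G) = 2*(-2)*(-1 - 2) - X = 2*(-2)*(-3) - X = 12 - X)
-E(q(4), 28) = -(12 - 4*(2 + 4)) = -(12 - 4*6) = -(12 - 1*24) = -(12 - 24) = -1*(-12) = 12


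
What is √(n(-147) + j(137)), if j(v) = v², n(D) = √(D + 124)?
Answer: √(18769 + I*√23) ≈ 137.0 + 0.018*I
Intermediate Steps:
n(D) = √(124 + D)
√(n(-147) + j(137)) = √(√(124 - 147) + 137²) = √(√(-23) + 18769) = √(I*√23 + 18769) = √(18769 + I*√23)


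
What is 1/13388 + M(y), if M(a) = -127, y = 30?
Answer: -1700275/13388 ≈ -127.00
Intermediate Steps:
1/13388 + M(y) = 1/13388 - 127 = -1700275/13388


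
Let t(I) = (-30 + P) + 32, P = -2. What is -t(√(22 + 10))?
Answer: 0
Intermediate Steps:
t(I) = 0 (t(I) = (-30 - 2) + 32 = -32 + 32 = 0)
-t(√(22 + 10)) = -1*0 = 0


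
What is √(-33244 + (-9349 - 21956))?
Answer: I*√64549 ≈ 254.06*I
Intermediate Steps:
√(-33244 + (-9349 - 21956)) = √(-33244 - 31305) = √(-64549) = I*√64549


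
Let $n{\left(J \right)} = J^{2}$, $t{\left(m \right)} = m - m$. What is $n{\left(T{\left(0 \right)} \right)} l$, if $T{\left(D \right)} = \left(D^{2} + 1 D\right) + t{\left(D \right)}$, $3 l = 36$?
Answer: $0$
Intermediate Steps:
$l = 12$ ($l = \frac{1}{3} \cdot 36 = 12$)
$t{\left(m \right)} = 0$
$T{\left(D \right)} = D + D^{2}$ ($T{\left(D \right)} = \left(D^{2} + 1 D\right) + 0 = \left(D^{2} + D\right) + 0 = \left(D + D^{2}\right) + 0 = D + D^{2}$)
$n{\left(T{\left(0 \right)} \right)} l = \left(0 \left(1 + 0\right)\right)^{2} \cdot 12 = \left(0 \cdot 1\right)^{2} \cdot 12 = 0^{2} \cdot 12 = 0 \cdot 12 = 0$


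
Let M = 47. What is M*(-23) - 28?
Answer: -1109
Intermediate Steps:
M*(-23) - 28 = 47*(-23) - 28 = -1081 - 28 = -1109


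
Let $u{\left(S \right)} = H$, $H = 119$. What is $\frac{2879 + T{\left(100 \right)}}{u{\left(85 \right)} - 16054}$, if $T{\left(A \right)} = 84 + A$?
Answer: $- \frac{3063}{15935} \approx -0.19222$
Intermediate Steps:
$u{\left(S \right)} = 119$
$\frac{2879 + T{\left(100 \right)}}{u{\left(85 \right)} - 16054} = \frac{2879 + \left(84 + 100\right)}{119 - 16054} = \frac{2879 + 184}{-15935} = 3063 \left(- \frac{1}{15935}\right) = - \frac{3063}{15935}$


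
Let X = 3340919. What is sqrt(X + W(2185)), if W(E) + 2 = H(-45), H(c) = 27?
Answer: 12*sqrt(23201) ≈ 1827.8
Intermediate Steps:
W(E) = 25 (W(E) = -2 + 27 = 25)
sqrt(X + W(2185)) = sqrt(3340919 + 25) = sqrt(3340944) = 12*sqrt(23201)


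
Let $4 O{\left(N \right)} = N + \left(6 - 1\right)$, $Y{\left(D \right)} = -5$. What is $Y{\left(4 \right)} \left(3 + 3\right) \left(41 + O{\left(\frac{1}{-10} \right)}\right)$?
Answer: $- \frac{5067}{4} \approx -1266.8$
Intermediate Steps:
$O{\left(N \right)} = \frac{5}{4} + \frac{N}{4}$ ($O{\left(N \right)} = \frac{N + \left(6 - 1\right)}{4} = \frac{N + 5}{4} = \frac{5 + N}{4} = \frac{5}{4} + \frac{N}{4}$)
$Y{\left(4 \right)} \left(3 + 3\right) \left(41 + O{\left(\frac{1}{-10} \right)}\right) = - 5 \left(3 + 3\right) \left(41 + \left(\frac{5}{4} + \frac{1}{4 \left(-10\right)}\right)\right) = \left(-5\right) 6 \left(41 + \left(\frac{5}{4} + \frac{1}{4} \left(- \frac{1}{10}\right)\right)\right) = - 30 \left(41 + \left(\frac{5}{4} - \frac{1}{40}\right)\right) = - 30 \left(41 + \frac{49}{40}\right) = \left(-30\right) \frac{1689}{40} = - \frac{5067}{4}$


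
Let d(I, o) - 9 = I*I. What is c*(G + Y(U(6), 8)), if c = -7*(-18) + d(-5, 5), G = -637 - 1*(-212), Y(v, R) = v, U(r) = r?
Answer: -67040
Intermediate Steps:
d(I, o) = 9 + I**2 (d(I, o) = 9 + I*I = 9 + I**2)
G = -425 (G = -637 + 212 = -425)
c = 160 (c = -7*(-18) + (9 + (-5)**2) = 126 + (9 + 25) = 126 + 34 = 160)
c*(G + Y(U(6), 8)) = 160*(-425 + 6) = 160*(-419) = -67040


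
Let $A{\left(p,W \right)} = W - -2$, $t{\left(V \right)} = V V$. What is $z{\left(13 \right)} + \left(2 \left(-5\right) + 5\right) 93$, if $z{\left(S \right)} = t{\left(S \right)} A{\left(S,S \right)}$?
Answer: $2070$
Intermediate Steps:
$t{\left(V \right)} = V^{2}$
$A{\left(p,W \right)} = 2 + W$ ($A{\left(p,W \right)} = W + 2 = 2 + W$)
$z{\left(S \right)} = S^{2} \left(2 + S\right)$
$z{\left(13 \right)} + \left(2 \left(-5\right) + 5\right) 93 = 13^{2} \left(2 + 13\right) + \left(2 \left(-5\right) + 5\right) 93 = 169 \cdot 15 + \left(-10 + 5\right) 93 = 2535 - 465 = 2070$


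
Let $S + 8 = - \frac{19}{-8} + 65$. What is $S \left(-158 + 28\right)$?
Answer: $- \frac{30875}{4} \approx -7718.8$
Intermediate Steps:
$S = \frac{475}{8}$ ($S = -8 + \left(- \frac{19}{-8} + 65\right) = -8 + \left(\left(-19\right) \left(- \frac{1}{8}\right) + 65\right) = -8 + \left(\frac{19}{8} + 65\right) = -8 + \frac{539}{8} = \frac{475}{8} \approx 59.375$)
$S \left(-158 + 28\right) = \frac{475 \left(-158 + 28\right)}{8} = \frac{475}{8} \left(-130\right) = - \frac{30875}{4}$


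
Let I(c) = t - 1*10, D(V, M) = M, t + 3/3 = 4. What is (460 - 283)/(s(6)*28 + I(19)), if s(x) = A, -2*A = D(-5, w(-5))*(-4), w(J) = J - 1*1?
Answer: -177/343 ≈ -0.51604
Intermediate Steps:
t = 3 (t = -1 + 4 = 3)
w(J) = -1 + J (w(J) = J - 1 = -1 + J)
A = -12 (A = -(-1 - 5)*(-4)/2 = -(-3)*(-4) = -½*24 = -12)
s(x) = -12
I(c) = -7 (I(c) = 3 - 1*10 = 3 - 10 = -7)
(460 - 283)/(s(6)*28 + I(19)) = (460 - 283)/(-12*28 - 7) = 177/(-336 - 7) = 177/(-343) = 177*(-1/343) = -177/343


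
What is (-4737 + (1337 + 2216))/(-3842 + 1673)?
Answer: 1184/2169 ≈ 0.54587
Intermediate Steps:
(-4737 + (1337 + 2216))/(-3842 + 1673) = (-4737 + 3553)/(-2169) = -1184*(-1/2169) = 1184/2169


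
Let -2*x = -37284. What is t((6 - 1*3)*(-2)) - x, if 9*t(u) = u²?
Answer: -18638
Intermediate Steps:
t(u) = u²/9
x = 18642 (x = -½*(-37284) = 18642)
t((6 - 1*3)*(-2)) - x = ((6 - 1*3)*(-2))²/9 - 1*18642 = ((6 - 3)*(-2))²/9 - 18642 = (3*(-2))²/9 - 18642 = (⅑)*(-6)² - 18642 = (⅑)*36 - 18642 = 4 - 18642 = -18638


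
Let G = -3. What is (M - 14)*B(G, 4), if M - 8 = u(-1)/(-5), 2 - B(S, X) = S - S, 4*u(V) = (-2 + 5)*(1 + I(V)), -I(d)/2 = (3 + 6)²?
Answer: 363/10 ≈ 36.300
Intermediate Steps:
I(d) = -162 (I(d) = -2*(3 + 6)² = -2*9² = -2*81 = -162)
u(V) = -483/4 (u(V) = ((-2 + 5)*(1 - 162))/4 = (3*(-161))/4 = (¼)*(-483) = -483/4)
B(S, X) = 2 (B(S, X) = 2 - (S - S) = 2 - 1*0 = 2 + 0 = 2)
M = 643/20 (M = 8 - 483/4/(-5) = 8 - 483/4*(-⅕) = 8 + 483/20 = 643/20 ≈ 32.150)
(M - 14)*B(G, 4) = (643/20 - 14)*2 = (363/20)*2 = 363/10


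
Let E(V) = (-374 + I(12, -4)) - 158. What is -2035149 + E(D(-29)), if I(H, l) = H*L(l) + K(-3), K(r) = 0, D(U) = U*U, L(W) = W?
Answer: -2035729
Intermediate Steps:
D(U) = U²
I(H, l) = H*l (I(H, l) = H*l + 0 = H*l)
E(V) = -580 (E(V) = (-374 + 12*(-4)) - 158 = (-374 - 48) - 158 = -422 - 158 = -580)
-2035149 + E(D(-29)) = -2035149 - 580 = -2035729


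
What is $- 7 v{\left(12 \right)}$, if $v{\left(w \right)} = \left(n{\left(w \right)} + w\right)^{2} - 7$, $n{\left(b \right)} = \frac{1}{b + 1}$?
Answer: $- \frac{164262}{169} \approx -971.96$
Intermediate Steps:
$n{\left(b \right)} = \frac{1}{1 + b}$
$v{\left(w \right)} = -7 + \left(w + \frac{1}{1 + w}\right)^{2}$ ($v{\left(w \right)} = \left(\frac{1}{1 + w} + w\right)^{2} - 7 = \left(w + \frac{1}{1 + w}\right)^{2} - 7 = -7 + \left(w + \frac{1}{1 + w}\right)^{2}$)
$- 7 v{\left(12 \right)} = - 7 \left(-7 + \frac{\left(1 + 12 + 12^{2}\right)^{2}}{\left(1 + 12\right)^{2}}\right) = - 7 \left(-7 + \frac{\left(1 + 12 + 144\right)^{2}}{169}\right) = - 7 \left(-7 + \frac{157^{2}}{169}\right) = - 7 \left(-7 + \frac{1}{169} \cdot 24649\right) = - 7 \left(-7 + \frac{24649}{169}\right) = \left(-7\right) \frac{23466}{169} = - \frac{164262}{169}$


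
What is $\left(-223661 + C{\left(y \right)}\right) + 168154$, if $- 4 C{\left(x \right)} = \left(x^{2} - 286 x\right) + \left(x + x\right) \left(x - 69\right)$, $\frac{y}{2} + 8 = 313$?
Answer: $-269922$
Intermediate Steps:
$y = 610$ ($y = -16 + 2 \cdot 313 = -16 + 626 = 610$)
$C{\left(x \right)} = - \frac{x^{2}}{4} + \frac{143 x}{2} - \frac{x \left(-69 + x\right)}{2}$ ($C{\left(x \right)} = - \frac{\left(x^{2} - 286 x\right) + \left(x + x\right) \left(x - 69\right)}{4} = - \frac{\left(x^{2} - 286 x\right) + 2 x \left(-69 + x\right)}{4} = - \frac{x^{2} - 286 x + 2 x \left(-69 + x\right)}{4} = - \frac{x^{2}}{4} + \frac{143 x}{2} - \frac{x \left(-69 + x\right)}{2}$)
$\left(-223661 + C{\left(y \right)}\right) + 168154 = \left(-223661 + \frac{1}{4} \cdot 610 \left(424 - 1830\right)\right) + 168154 = \left(-223661 + \frac{1}{4} \cdot 610 \left(-1406\right)\right) + 168154 = \left(-223661 - 214415\right) + 168154 = -438076 + 168154 = -269922$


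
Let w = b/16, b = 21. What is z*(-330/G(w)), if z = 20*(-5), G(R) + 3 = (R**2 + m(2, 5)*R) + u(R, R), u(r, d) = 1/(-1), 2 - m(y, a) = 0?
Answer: 8448000/89 ≈ 94921.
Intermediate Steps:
m(y, a) = 2 (m(y, a) = 2 - 1*0 = 2 + 0 = 2)
u(r, d) = -1
w = 21/16 ≈ 1.3125
G(R) = -4 + R**2 + 2*R (G(R) = -3 + ((R**2 + 2*R) - 1) = -3 + (-1 + R**2 + 2*R) = -4 + R**2 + 2*R)
z = -100
z*(-330/G(w)) = -(-33000)/(-4 + (21/16)**2 + 2*(21/16)) = -(-33000)/(-4 + 441/256 + 21/8) = -(-33000)/89/256 = -(-33000)*256/89 = -100*(-84480/89) = 8448000/89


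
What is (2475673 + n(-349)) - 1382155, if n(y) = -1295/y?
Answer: 381639077/349 ≈ 1.0935e+6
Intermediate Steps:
(2475673 + n(-349)) - 1382155 = (2475673 - 1295/(-349)) - 1382155 = (2475673 - 1295*(-1/349)) - 1382155 = (2475673 + 1295/349) - 1382155 = 864011172/349 - 1382155 = 381639077/349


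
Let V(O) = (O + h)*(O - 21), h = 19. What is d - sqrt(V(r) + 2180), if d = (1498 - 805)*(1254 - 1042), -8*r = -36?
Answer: 146916 - sqrt(7169)/2 ≈ 1.4687e+5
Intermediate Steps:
r = 9/2 (r = -1/8*(-36) = 9/2 ≈ 4.5000)
V(O) = (-21 + O)*(19 + O) (V(O) = (O + 19)*(O - 21) = (19 + O)*(-21 + O) = (-21 + O)*(19 + O))
d = 146916 (d = 693*212 = 146916)
d - sqrt(V(r) + 2180) = 146916 - sqrt((-399 + (9/2)**2 - 2*9/2) + 2180) = 146916 - sqrt((-399 + 81/4 - 9) + 2180) = 146916 - sqrt(-1551/4 + 2180) = 146916 - sqrt(7169/4) = 146916 - sqrt(7169)/2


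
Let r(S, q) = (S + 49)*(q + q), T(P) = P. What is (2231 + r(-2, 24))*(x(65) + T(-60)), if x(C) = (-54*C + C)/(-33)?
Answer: 6573455/33 ≈ 1.9920e+5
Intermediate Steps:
r(S, q) = 2*q*(49 + S) (r(S, q) = (49 + S)*(2*q) = 2*q*(49 + S))
x(C) = 53*C/33 (x(C) = -53*C*(-1/33) = 53*C/33)
(2231 + r(-2, 24))*(x(65) + T(-60)) = (2231 + 2*24*(49 - 2))*((53/33)*65 - 60) = (2231 + 2*24*47)*(3445/33 - 60) = (2231 + 2256)*(1465/33) = 4487*(1465/33) = 6573455/33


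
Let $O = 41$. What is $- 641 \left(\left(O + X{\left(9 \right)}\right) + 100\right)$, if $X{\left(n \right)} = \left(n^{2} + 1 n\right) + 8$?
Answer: $-153199$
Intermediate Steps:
$X{\left(n \right)} = 8 + n + n^{2}$ ($X{\left(n \right)} = \left(n^{2} + n\right) + 8 = \left(n + n^{2}\right) + 8 = 8 + n + n^{2}$)
$- 641 \left(\left(O + X{\left(9 \right)}\right) + 100\right) = - 641 \left(\left(41 + \left(8 + 9 + 9^{2}\right)\right) + 100\right) = - 641 \left(\left(41 + \left(8 + 9 + 81\right)\right) + 100\right) = - 641 \left(\left(41 + 98\right) + 100\right) = - 641 \left(139 + 100\right) = \left(-641\right) 239 = -153199$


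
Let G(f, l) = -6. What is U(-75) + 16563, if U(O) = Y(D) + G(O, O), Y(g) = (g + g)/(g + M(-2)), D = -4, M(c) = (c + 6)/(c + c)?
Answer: 82793/5 ≈ 16559.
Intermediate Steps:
M(c) = (6 + c)/(2*c) (M(c) = (6 + c)/((2*c)) = (6 + c)*(1/(2*c)) = (6 + c)/(2*c))
Y(g) = 2*g/(-1 + g) (Y(g) = (g + g)/(g + (½)*(6 - 2)/(-2)) = (2*g)/(g + (½)*(-½)*4) = (2*g)/(g - 1) = (2*g)/(-1 + g) = 2*g/(-1 + g))
U(O) = -22/5 (U(O) = 2*(-4)/(-1 - 4) - 6 = 2*(-4)/(-5) - 6 = 2*(-4)*(-⅕) - 6 = 8/5 - 6 = -22/5)
U(-75) + 16563 = -22/5 + 16563 = 82793/5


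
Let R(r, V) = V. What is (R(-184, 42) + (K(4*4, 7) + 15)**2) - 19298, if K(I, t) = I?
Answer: -18295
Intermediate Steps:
(R(-184, 42) + (K(4*4, 7) + 15)**2) - 19298 = (42 + (4*4 + 15)**2) - 19298 = (42 + (16 + 15)**2) - 19298 = (42 + 31**2) - 19298 = (42 + 961) - 19298 = 1003 - 19298 = -18295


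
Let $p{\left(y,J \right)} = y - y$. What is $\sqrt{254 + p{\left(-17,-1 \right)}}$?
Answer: $\sqrt{254} \approx 15.937$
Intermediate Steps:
$p{\left(y,J \right)} = 0$
$\sqrt{254 + p{\left(-17,-1 \right)}} = \sqrt{254 + 0} = \sqrt{254}$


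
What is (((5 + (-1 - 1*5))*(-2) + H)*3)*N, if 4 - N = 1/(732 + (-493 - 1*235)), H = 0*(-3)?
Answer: 45/2 ≈ 22.500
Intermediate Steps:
H = 0
N = 15/4 (N = 4 - 1/(732 + (-493 - 1*235)) = 4 - 1/(732 + (-493 - 235)) = 4 - 1/(732 - 728) = 4 - 1/4 = 4 - 1*¼ = 4 - ¼ = 15/4 ≈ 3.7500)
(((5 + (-1 - 1*5))*(-2) + H)*3)*N = (((5 + (-1 - 1*5))*(-2) + 0)*3)*(15/4) = (((5 + (-1 - 5))*(-2) + 0)*3)*(15/4) = (((5 - 6)*(-2) + 0)*3)*(15/4) = ((-1*(-2) + 0)*3)*(15/4) = ((2 + 0)*3)*(15/4) = (2*3)*(15/4) = 6*(15/4) = 45/2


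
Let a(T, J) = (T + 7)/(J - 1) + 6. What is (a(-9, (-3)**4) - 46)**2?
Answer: 2563201/1600 ≈ 1602.0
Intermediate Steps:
a(T, J) = 6 + (7 + T)/(-1 + J) (a(T, J) = (7 + T)/(-1 + J) + 6 = 6 + (7 + T)/(-1 + J))
(a(-9, (-3)**4) - 46)**2 = ((1 - 9 + 6*(-3)**4)/(-1 + (-3)**4) - 46)**2 = ((1 - 9 + 6*81)/(-1 + 81) - 46)**2 = ((1 - 9 + 486)/80 - 46)**2 = ((1/80)*478 - 46)**2 = (239/40 - 46)**2 = (-1601/40)**2 = 2563201/1600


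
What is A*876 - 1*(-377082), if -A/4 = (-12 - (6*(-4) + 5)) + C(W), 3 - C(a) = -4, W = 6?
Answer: 328026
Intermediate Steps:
C(a) = 7 (C(a) = 3 - 1*(-4) = 3 + 4 = 7)
A = -56 (A = -4*((-12 - (6*(-4) + 5)) + 7) = -4*((-12 - (-24 + 5)) + 7) = -4*((-12 - 1*(-19)) + 7) = -4*((-12 + 19) + 7) = -4*(7 + 7) = -4*14 = -56)
A*876 - 1*(-377082) = -56*876 - 1*(-377082) = -49056 + 377082 = 328026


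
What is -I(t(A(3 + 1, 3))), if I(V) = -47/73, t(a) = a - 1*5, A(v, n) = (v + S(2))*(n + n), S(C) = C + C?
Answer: 47/73 ≈ 0.64384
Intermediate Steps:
S(C) = 2*C
A(v, n) = 2*n*(4 + v) (A(v, n) = (v + 2*2)*(n + n) = (v + 4)*(2*n) = (4 + v)*(2*n) = 2*n*(4 + v))
t(a) = -5 + a (t(a) = a - 5 = -5 + a)
I(V) = -47/73 (I(V) = -47*1/73 = -47/73)
-I(t(A(3 + 1, 3))) = -1*(-47/73) = 47/73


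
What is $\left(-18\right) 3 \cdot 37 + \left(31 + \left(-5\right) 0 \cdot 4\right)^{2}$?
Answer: $-1037$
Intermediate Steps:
$\left(-18\right) 3 \cdot 37 + \left(31 + \left(-5\right) 0 \cdot 4\right)^{2} = \left(-54\right) 37 + \left(31 + 0 \cdot 4\right)^{2} = -1998 + \left(31 + 0\right)^{2} = -1998 + 31^{2} = -1998 + 961 = -1037$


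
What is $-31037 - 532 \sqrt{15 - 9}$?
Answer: $-31037 - 532 \sqrt{6} \approx -32340.0$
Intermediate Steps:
$-31037 - 532 \sqrt{15 - 9} = -31037 - 532 \sqrt{6}$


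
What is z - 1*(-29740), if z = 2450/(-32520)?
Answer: 96714235/3252 ≈ 29740.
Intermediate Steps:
z = -245/3252 (z = 2450*(-1/32520) = -245/3252 ≈ -0.075338)
z - 1*(-29740) = -245/3252 - 1*(-29740) = -245/3252 + 29740 = 96714235/3252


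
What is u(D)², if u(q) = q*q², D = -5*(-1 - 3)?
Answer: 64000000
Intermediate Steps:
D = 20 (D = -5*(-4) = 20)
u(q) = q³
u(D)² = (20³)² = 8000² = 64000000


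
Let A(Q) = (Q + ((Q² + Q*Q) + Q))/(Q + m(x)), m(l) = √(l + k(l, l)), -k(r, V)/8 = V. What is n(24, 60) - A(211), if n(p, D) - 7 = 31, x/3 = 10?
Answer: -17177126/44731 + 89464*I*√210/44731 ≈ -384.01 + 28.983*I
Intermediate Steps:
x = 30 (x = 3*10 = 30)
k(r, V) = -8*V
n(p, D) = 38 (n(p, D) = 7 + 31 = 38)
m(l) = √7*√(-l) (m(l) = √(l - 8*l) = √(-7*l) = √7*√(-l))
A(Q) = (2*Q + 2*Q²)/(Q + I*√210) (A(Q) = (Q + ((Q² + Q*Q) + Q))/(Q + √7*√(-1*30)) = (Q + ((Q² + Q²) + Q))/(Q + √7*√(-30)) = (Q + (2*Q² + Q))/(Q + √7*(I*√30)) = (Q + (Q + 2*Q²))/(Q + I*√210) = (2*Q + 2*Q²)/(Q + I*√210))
n(24, 60) - A(211) = 38 - 2*211*(1 + 211)/(211 + I*√210) = 38 - 2*211*212/(211 + I*√210) = 38 - 89464/(211 + I*√210)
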